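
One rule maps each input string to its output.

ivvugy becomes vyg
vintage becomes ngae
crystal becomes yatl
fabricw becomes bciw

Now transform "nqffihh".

Each output is the input with this applied: swap each adjacent pair of characters (1↔2, 3↔4, ...), then delete the first 3 characters.
For "nqffihh", step one produces "qnffhih"; step two turns that into "fhih".

fhih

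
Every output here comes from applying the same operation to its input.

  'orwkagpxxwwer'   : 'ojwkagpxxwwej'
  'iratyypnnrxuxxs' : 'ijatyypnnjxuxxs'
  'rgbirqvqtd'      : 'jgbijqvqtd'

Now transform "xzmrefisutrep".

What's happening: replace every "r" with "j".
"xzmrefisutrep" → "xzmjefisutjep".

xzmjefisutjep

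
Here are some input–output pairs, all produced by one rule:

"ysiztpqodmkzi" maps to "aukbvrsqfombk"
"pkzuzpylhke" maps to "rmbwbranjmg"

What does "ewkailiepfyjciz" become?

The transformation: shift every letter 2 places forward in the alphabet (wrapping around).
Doing the same to "ewkailiepfyjciz": "gymcknkgrhalekb".

gymcknkgrhalekb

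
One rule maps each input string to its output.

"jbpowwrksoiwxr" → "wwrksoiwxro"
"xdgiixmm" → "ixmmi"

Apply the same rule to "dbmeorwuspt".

orwuspte

In each case the input is transformed by: delete the first 3 characters, then move the first character to the end.
On "dbmeorwuspt": the first step gives "eorwuspt", and the second then gives "orwuspte".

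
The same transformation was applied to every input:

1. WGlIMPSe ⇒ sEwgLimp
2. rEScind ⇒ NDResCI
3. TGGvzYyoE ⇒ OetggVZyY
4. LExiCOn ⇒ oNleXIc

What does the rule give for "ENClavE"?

The pattern: flip the case of every letter, then move the last 2 characters to the front (rotate right by 2).
Starting from "ENClavE": after the first operation, "encLAVe"; after the second, "VeencLA".
(Check on "LExiCOn": → "leXIcoN" → "oNleXIc" ✓)

VeencLA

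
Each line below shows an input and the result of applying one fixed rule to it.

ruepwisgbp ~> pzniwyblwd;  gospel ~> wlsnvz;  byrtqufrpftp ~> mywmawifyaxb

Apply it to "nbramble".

tisluiyh

Each output is the input with this applied: swap the front and back halves of the string, then shift every letter 7 places forward in the alphabet (wrapping around).
Starting from "nbramble": after the first operation, "mblenbra"; after the second, "tisluiyh".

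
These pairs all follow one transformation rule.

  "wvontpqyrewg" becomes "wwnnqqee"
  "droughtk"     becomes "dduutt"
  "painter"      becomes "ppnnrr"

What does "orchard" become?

oohhdd

In each case the input is transformed by: keep one character in every 3, starting at position 1 (positions 1st, 4th, 7th, ...), then double every character.
So "orchard" becomes "oohhdd".
(Check on "painter": → "pnr" → "ppnnrr" ✓)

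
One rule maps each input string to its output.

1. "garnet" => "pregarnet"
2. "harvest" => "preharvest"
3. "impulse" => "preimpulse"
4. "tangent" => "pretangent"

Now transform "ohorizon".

The transformation: prepend "pre".
Applying that to "ohorizon" gives "preohorizon".

preohorizon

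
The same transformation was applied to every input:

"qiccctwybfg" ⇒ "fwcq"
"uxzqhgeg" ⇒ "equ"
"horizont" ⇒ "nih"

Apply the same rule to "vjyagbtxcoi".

otav

Each output is the input with this applied: keep one character in every 3, starting at position 1 (positions 1st, 4th, 7th, ...), then reverse the string.
Working it through for "vjyagbtxcoi": intermediate "vato", final "otav".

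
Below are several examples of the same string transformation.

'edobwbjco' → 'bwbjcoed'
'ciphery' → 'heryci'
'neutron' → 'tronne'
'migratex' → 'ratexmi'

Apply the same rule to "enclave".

laveen

Each output is the input with this applied: move the first 2 characters to the end (rotate left by 2), then delete the first character.
For "enclave", step one produces "claveen"; step two turns that into "laveen".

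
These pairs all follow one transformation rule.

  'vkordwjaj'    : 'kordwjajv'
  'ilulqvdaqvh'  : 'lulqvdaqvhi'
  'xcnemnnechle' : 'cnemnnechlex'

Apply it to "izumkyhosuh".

The pattern: move the first character to the end.
Doing the same to "izumkyhosuh": "zumkyhosuhi".

zumkyhosuhi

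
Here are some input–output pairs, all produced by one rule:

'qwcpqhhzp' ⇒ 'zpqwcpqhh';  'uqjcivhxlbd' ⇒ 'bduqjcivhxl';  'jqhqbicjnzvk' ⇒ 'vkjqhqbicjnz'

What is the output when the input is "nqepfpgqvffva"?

The rule is to move the last 2 characters to the front (rotate right by 2).
On "nqepfpgqvffva" that produces "vanqepfpgqvff".

vanqepfpgqvff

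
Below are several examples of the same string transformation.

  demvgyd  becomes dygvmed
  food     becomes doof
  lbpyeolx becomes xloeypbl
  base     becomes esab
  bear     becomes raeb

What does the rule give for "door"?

rood

Rule — reverse the string.
For "door" the result is "rood".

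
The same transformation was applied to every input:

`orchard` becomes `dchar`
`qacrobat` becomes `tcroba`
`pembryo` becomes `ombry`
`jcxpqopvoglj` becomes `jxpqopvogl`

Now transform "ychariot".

thario

The pattern: delete the first 2 characters, then move the last character to the front.
Starting from "ychariot": after the first operation, "hariot"; after the second, "thario".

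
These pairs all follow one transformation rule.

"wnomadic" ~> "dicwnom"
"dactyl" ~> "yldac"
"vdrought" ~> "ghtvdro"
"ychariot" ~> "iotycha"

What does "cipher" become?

ercip

The pattern: swap the front and back halves of the string, then delete the first character.
"cipher" → "ercip".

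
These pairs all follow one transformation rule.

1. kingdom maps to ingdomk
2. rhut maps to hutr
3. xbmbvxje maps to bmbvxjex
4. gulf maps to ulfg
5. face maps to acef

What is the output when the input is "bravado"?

ravadob

Each output is the input with this applied: move the first character to the end.
So "bravado" becomes "ravadob".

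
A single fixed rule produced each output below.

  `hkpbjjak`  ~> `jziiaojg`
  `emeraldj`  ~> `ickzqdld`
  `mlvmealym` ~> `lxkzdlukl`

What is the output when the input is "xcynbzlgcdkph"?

Each output is the input with this applied: reverse the string, then shift every letter 1 place backward in the alphabet (wrapping around).
Starting from "xcynbzlgcdkph": after the first operation, "hpkdcglzbnycx"; after the second, "gojcbfkyamxbw".

gojcbfkyamxbw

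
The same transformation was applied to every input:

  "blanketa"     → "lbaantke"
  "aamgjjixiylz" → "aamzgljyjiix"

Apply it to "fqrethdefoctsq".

qfrqestthcdoef

Rule — move the first character to the end, then take characters alternately from the front and the back (1st, last, 2nd, 2nd-last, ...).
Starting from "fqrethdefoctsq": after the first operation, "qrethdefoctsqf"; after the second, "qfrqestthcdoef".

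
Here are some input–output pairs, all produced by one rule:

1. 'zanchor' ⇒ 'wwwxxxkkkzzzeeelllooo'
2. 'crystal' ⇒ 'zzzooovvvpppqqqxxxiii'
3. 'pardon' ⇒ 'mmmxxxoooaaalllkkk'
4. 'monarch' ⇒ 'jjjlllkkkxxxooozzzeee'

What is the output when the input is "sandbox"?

In each case the input is transformed by: shift every letter 3 places backward in the alphabet (wrapping around), then repeat every character 3 times.
Working it through for "sandbox": intermediate "pxkaylu", final "pppxxxkkkaaayyyllluuu".
(Check on "zanchor": → "wxkzelo" → "wwwxxxkkkzzzeeelllooo" ✓)

pppxxxkkkaaayyyllluuu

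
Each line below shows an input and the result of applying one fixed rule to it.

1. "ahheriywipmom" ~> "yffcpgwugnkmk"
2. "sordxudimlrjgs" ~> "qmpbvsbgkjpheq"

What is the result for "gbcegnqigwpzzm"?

The rule is to shift every letter 2 places backward in the alphabet (wrapping around).
On "gbcegnqigwpzzm" that produces "ezacelogeunxxk".

ezacelogeunxxk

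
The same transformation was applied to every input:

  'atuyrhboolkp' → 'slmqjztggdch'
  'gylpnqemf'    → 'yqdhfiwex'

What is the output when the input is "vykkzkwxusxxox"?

The pattern: shift every letter 8 places backward in the alphabet (wrapping around).
For "vykkzkwxusxxox" the result is "nqccrcopmkppgp".

nqccrcopmkppgp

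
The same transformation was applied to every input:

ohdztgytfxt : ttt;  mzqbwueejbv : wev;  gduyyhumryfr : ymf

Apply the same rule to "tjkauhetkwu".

The pattern: delete the first 3 characters, then keep one character in every 3, starting at position 2 (positions 2nd, 5th, 8th, ...).
For "tjkauhetkwu", step one produces "auhetkwu"; step two turns that into "utu".

utu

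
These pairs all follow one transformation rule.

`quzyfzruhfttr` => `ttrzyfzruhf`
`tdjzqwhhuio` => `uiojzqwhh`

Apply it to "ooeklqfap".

fapeklq

The pattern: delete the first 2 characters, then move the last 3 characters to the front (rotate right by 3).
For "ooeklqfap", step one produces "eklqfap"; step two turns that into "fapeklq".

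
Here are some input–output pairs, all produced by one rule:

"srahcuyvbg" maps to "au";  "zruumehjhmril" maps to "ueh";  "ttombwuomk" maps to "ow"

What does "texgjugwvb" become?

xu

The pattern: keep one character in every 3, starting at position 3 (positions 3rd, 6th, 9th, ...), then delete the last character.
So "texgjugwvb" becomes "xu".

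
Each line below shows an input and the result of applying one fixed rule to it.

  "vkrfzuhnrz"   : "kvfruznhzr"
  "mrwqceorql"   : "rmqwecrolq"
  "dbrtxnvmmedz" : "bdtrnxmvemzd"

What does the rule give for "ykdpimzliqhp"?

kypdmilzqiph

Rule — swap each adjacent pair of characters (1↔2, 3↔4, ...).
Applying that to "ykdpimzliqhp" gives "kypdmilzqiph".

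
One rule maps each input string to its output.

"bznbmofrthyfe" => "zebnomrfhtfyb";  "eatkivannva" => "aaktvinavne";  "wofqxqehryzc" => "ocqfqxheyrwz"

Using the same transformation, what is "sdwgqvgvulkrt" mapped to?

dtgwvqvglurks

The pattern: swap the first and last characters, then swap each adjacent pair of characters (1↔2, 3↔4, ...).
Working it through for "sdwgqvgvulkrt": intermediate "tdwgqvgvulkrs", final "dtgwvqvglurks".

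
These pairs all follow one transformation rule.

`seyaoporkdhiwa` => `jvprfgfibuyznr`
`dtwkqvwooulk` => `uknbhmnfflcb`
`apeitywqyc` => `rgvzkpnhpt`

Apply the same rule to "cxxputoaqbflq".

tooglkfrhswch

The pattern: shift every letter 9 places backward in the alphabet (wrapping around).
Doing the same to "cxxputoaqbflq": "tooglkfrhswch".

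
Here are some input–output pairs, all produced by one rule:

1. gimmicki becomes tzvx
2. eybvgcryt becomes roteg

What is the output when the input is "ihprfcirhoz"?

vcsvum

Rule — keep every other character starting from the first (positions 1st, 3rd, 5th, ...), then shift every letter 13 places forward in the alphabet (wrapping around) — i.e. ROT13.
For "ihprfcirhoz", step one produces "ipfihz"; step two turns that into "vcsvum".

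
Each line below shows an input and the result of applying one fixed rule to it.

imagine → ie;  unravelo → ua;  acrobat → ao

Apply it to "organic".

In each case the input is transformed by: keep one character in every 3, starting at position 1 (positions 1st, 4th, 7th, ...), then keep only the vowels.
For "organic", step one produces "oac"; step two turns that into "oa".

oa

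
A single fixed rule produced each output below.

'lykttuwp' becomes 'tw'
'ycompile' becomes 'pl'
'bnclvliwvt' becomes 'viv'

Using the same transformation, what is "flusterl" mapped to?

Each output is the input with this applied: delete the first 3 characters, then keep every other character starting from the second (positions 2nd, 4th, 6th, ...).
So "flusterl" becomes "tr".

tr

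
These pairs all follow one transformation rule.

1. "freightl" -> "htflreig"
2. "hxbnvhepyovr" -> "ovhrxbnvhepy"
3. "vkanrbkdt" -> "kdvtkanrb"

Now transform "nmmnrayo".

In each case the input is transformed by: swap the first and last characters, then move the last 3 characters to the front (rotate right by 3).
"nmmnrayo" → "aynommnr".
(Check on "vkanrbkdt": → "tkanrbkdv" → "kdvtkanrb" ✓)

aynommnr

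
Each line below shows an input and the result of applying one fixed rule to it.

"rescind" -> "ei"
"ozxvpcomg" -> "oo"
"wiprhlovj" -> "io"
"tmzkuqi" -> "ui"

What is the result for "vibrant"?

ia

What's happening: keep only the vowels.
On "vibrant" that produces "ia".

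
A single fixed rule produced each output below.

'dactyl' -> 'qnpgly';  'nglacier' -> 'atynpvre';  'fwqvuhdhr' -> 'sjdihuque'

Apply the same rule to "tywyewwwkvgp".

What's happening: shift every letter 13 places forward in the alphabet (wrapping around) — i.e. ROT13.
So "tywyewwwkvgp" becomes "gljlrjjjxitc".

gljlrjjjxitc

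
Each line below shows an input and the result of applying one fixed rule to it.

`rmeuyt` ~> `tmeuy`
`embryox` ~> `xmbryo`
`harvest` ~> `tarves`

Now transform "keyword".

The transformation: delete the first character, then move the last character to the front.
On "keyword": the first step gives "eyword", and the second then gives "deywor".

deywor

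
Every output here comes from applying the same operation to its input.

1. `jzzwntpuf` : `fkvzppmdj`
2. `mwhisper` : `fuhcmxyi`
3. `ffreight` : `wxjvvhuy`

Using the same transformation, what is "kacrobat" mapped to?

Rule — move the last 3 characters to the front (rotate right by 3), then shift every letter 10 places backward in the alphabet (wrapping around).
Applying that to "kacrobat" gives "rqjaqshe".

rqjaqshe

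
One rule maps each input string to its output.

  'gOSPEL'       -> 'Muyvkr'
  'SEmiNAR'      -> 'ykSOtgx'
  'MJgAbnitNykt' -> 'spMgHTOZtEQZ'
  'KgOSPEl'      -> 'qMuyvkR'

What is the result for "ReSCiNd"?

xKyiOtJ

The transformation: shift every letter 6 places forward in the alphabet (wrapping around), then flip the case of every letter.
Doing the same to "ReSCiNd": "xKyiOtJ".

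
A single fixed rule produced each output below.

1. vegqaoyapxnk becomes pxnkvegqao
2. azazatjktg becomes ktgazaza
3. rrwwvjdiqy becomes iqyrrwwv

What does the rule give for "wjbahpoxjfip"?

The pattern: swap the front and back halves of the string, then delete the first 2 characters.
For "wjbahpoxjfip", step one produces "oxjfipwjbahp"; step two turns that into "jfipwjbahp".

jfipwjbahp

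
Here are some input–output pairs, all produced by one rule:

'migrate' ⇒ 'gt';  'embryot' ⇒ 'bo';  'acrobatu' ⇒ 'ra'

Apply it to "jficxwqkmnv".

The pattern: keep one character in every 3, starting at position 3 (positions 3rd, 6th, 9th, ...).
For "jficxwqkmnv" the result is "iwm".

iwm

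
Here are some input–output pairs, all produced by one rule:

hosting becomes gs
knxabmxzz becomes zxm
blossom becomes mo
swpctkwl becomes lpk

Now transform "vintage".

en

Looking at the pairs, the operation is to move the last 2 characters to the front (rotate right by 2), then keep one character in every 3, starting at position 2 (positions 2nd, 5th, 8th, ...).
For "vintage", step one produces "gevinta"; step two turns that into "en".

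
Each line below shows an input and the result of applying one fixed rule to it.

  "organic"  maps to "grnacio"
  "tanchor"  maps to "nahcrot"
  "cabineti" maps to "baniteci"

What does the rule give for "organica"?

The pattern: move the first character to the end, then swap each adjacent pair of characters (1↔2, 3↔4, ...).
Doing the same to "organica": "grnacioa".

grnacioa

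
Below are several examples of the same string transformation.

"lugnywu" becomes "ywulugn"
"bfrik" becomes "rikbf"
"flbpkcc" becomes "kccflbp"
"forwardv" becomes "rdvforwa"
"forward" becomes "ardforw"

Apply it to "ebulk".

Rule — move the last 3 characters to the front (rotate right by 3).
On "ebulk" that produces "ulkeb".

ulkeb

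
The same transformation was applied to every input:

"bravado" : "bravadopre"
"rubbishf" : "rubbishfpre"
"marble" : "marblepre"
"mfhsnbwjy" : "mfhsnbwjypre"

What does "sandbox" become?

Each output is the input with this applied: append "pre".
Doing the same to "sandbox": "sandboxpre".

sandboxpre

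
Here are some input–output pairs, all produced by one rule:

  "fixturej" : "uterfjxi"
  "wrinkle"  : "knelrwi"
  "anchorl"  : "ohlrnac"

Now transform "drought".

guthrdo

Looking at the pairs, the operation is to move the first 3 characters to the end (rotate left by 3), then swap each adjacent pair of characters (1↔2, 3↔4, ...).
Starting from "drought": after the first operation, "ughtdro"; after the second, "guthrdo".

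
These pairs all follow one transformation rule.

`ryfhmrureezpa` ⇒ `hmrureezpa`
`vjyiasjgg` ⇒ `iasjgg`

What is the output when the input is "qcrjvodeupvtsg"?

jvodeupvtsg

Looking at the pairs, the operation is to delete the first 3 characters.
On "qcrjvodeupvtsg" that produces "jvodeupvtsg".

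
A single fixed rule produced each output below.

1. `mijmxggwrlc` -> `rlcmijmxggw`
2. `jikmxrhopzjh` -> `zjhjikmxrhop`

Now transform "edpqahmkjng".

The pattern: move the last 3 characters to the front (rotate right by 3).
Doing the same to "edpqahmkjng": "jngedpqahmk".

jngedpqahmk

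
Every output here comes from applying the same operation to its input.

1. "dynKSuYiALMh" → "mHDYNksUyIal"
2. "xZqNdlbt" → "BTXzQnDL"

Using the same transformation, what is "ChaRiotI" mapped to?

In each case the input is transformed by: flip the case of every letter, then move the last 2 characters to the front (rotate right by 2).
"ChaRiotI" → "cHArIOTi" → "TicHArIO".

TicHArIO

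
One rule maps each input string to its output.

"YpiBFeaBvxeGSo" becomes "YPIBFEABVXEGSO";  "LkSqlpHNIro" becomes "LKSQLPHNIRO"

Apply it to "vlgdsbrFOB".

In each case the input is transformed by: convert every letter to uppercase.
So "vlgdsbrFOB" becomes "VLGDSBRFOB".

VLGDSBRFOB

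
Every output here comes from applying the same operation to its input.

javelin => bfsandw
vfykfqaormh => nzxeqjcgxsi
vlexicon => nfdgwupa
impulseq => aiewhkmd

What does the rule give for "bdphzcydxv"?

tnvphvzqru

Looking at the pairs, the operation is to shift every letter 8 places backward in the alphabet (wrapping around), then take characters alternately from the front and the back (1st, last, 2nd, 2nd-last, ...).
Applying both steps to "bdphzcydxv": "tvhzruqvpn", then "tnvphvzqru".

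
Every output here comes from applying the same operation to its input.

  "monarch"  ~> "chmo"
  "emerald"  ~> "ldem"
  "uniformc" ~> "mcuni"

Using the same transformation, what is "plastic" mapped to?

icpl

The pattern: move the last 2 characters to the front (rotate right by 2), then delete the last 3 characters.
Applying both steps to "plastic": "icplast", then "icpl".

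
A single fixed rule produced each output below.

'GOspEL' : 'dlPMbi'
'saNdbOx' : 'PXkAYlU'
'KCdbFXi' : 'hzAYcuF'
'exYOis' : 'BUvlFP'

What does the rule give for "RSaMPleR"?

opXjmIBo

The transformation: flip the case of every letter, then shift every letter 3 places backward in the alphabet (wrapping around).
Working it through for "RSaMPleR": intermediate "rsAmpLEr", final "opXjmIBo".
(Check on "GOspEL": → "goSPel" → "dlPMbi" ✓)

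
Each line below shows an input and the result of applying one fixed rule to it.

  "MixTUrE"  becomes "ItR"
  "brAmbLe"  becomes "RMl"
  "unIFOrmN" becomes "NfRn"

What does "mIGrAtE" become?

iRT

Rule — keep every other character starting from the second (positions 2nd, 4th, 6th, ...), then flip the case of every letter.
For "mIGrAtE", step one produces "Irt"; step two turns that into "iRT".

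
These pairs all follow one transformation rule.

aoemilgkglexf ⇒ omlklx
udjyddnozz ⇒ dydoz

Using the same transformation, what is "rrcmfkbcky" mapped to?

The rule is to keep every other character starting from the second (positions 2nd, 4th, 6th, ...).
On "rrcmfkbcky" that produces "rmkcy".

rmkcy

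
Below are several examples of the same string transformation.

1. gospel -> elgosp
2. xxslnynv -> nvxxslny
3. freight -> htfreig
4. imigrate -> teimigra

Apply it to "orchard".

rdorcha

The transformation: move the last 2 characters to the front (rotate right by 2).
For "orchard" the result is "rdorcha".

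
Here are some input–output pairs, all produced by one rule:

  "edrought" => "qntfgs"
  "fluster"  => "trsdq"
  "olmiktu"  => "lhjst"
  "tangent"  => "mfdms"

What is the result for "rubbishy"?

The rule is to delete the first 2 characters, then shift every letter 1 place backward in the alphabet (wrapping around).
Starting from "rubbishy": after the first operation, "bbishy"; after the second, "aahrgx".

aahrgx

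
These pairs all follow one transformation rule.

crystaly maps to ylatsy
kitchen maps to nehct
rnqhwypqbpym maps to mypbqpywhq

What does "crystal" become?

Looking at the pairs, the operation is to reverse the string, then delete the last 2 characters.
On "crystal": the first step gives "latsyrc", and the second then gives "latsy".
(Check on "rnqhwypqbpym": → "mypbqpywhqnr" → "mypbqpywhq" ✓)

latsy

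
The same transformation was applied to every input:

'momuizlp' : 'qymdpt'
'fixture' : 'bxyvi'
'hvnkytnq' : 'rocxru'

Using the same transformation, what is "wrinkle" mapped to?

The transformation: delete the first 2 characters, then shift every letter 4 places forward in the alphabet (wrapping around).
On "wrinkle" that produces "mropi".

mropi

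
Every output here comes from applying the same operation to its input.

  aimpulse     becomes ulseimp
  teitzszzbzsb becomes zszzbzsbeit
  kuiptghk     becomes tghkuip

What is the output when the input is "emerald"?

aldmer

What's happening: delete the first character, then move the first 3 characters to the end (rotate left by 3).
Working it through for "emerald": intermediate "merald", final "aldmer".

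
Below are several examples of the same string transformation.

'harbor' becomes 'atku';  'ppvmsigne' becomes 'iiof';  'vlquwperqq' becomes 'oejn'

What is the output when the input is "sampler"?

The transformation: shift every letter 7 places backward in the alphabet (wrapping around), then keep only the first 4 characters.
On "sampler": the first step gives "ltfiexk", and the second then gives "ltfi".

ltfi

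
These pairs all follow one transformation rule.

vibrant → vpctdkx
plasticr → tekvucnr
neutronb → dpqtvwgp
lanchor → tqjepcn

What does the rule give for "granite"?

gvkpcti

In each case the input is transformed by: reverse the string, then shift every letter 2 places forward in the alphabet (wrapping around).
Doing the same to "granite": "gvkpcti".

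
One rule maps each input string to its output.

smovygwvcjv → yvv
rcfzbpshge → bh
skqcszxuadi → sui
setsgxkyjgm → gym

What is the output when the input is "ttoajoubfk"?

Each output is the input with this applied: delete the first 3 characters, then keep one character in every 3, starting at position 2 (positions 2nd, 5th, 8th, ...).
Working it through for "ttoajoubfk": intermediate "ajoubfk", final "jb".
(Check on "skqcszxuadi": → "cszxuadi" → "sui" ✓)

jb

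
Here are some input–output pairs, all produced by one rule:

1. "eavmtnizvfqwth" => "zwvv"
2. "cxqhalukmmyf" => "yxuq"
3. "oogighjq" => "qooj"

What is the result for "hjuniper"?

Each output is the input with this applied: sort the characters into reverse alphabetical order, then keep only the first 4 characters.
Applying that to "hjuniper" gives "urpn".
(Check on "oogighjq": → "qoojihgg" → "qooj" ✓)

urpn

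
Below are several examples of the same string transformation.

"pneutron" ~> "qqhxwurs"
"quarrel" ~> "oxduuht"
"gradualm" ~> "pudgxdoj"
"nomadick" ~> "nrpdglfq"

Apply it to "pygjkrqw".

zbjmnuts

The pattern: shift every letter 3 places forward in the alphabet (wrapping around), then swap the first and last characters.
So "pygjkrqw" becomes "zbjmnuts".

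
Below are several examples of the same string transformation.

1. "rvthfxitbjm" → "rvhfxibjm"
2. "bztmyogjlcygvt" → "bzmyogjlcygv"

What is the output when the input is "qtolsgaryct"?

qolsgaryc

The transformation: remove every "t".
Applying that to "qtolsgaryct" gives "qolsgaryc".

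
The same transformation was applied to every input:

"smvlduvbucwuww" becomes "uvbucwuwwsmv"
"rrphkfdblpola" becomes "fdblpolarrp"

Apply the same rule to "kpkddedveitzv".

What's happening: move the first 3 characters to the end (rotate left by 3), then delete the first 2 characters.
On "kpkddedveitzv": the first step gives "ddedveitzvkpk", and the second then gives "edveitzvkpk".
(Check on "rrphkfdblpola": → "hkfdblpolarrp" → "fdblpolarrp" ✓)

edveitzvkpk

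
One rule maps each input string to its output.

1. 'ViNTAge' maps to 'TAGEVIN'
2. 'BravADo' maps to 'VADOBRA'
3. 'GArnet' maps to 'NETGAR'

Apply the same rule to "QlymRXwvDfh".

MRXWVDFHQLY

What's happening: move the first 3 characters to the end (rotate left by 3), then convert every letter to uppercase.
Starting from "QlymRXwvDfh": after the first operation, "mRXwvDfhQly"; after the second, "MRXWVDFHQLY".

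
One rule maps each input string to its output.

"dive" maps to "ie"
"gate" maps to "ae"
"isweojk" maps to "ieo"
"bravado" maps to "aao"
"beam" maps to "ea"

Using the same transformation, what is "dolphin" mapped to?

The rule is to keep only the vowels.
For "dolphin" the result is "oi".

oi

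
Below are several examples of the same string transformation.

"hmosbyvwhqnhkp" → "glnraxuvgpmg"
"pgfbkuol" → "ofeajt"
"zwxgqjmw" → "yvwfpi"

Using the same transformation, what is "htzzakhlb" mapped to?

gsyyzjg

Rule — delete the last 2 characters, then shift every letter 1 place backward in the alphabet (wrapping around).
For "htzzakhlb" the result is "gsyyzjg".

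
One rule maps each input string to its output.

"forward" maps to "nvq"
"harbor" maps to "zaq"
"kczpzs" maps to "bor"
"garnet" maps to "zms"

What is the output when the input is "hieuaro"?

htq

The transformation: keep every other character starting from the second (positions 2nd, 4th, 6th, ...), then shift every letter 1 place backward in the alphabet (wrapping around).
"hieuaro" → "iur" → "htq".
(Check on "forward": → "owr" → "nvq" ✓)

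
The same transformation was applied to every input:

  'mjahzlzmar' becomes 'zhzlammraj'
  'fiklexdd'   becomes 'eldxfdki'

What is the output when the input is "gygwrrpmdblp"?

Rule — move the first 3 characters to the end (rotate left by 3), then swap each adjacent pair of characters (1↔2, 3↔4, ...).
Working it through for "gygwrrpmdblp": intermediate "wrrpmdblpgyg", final "rwprdmlbgpgy".

rwprdmlbgpgy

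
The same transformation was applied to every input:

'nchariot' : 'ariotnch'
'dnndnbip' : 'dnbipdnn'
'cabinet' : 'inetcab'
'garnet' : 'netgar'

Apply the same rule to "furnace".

Rule — move the first 3 characters to the end (rotate left by 3).
For "furnace" the result is "nacefur".

nacefur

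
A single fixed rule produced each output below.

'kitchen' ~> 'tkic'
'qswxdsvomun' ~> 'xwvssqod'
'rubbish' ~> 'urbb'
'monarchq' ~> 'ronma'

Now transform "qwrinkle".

Looking at the pairs, the operation is to delete the last 3 characters, then sort the characters into reverse alphabetical order.
For "qwrinkle", step one produces "qwrin"; step two turns that into "wrqni".

wrqni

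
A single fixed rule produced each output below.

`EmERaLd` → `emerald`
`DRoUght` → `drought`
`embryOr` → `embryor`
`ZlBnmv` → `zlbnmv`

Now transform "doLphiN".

dolphin

The pattern: convert every letter to lowercase.
Applying that to "doLphiN" gives "dolphin".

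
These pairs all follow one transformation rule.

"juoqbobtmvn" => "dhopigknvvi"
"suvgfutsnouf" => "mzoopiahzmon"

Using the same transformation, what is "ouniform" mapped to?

Each output is the input with this applied: take characters alternately from the front and the back (1st, last, 2nd, 2nd-last, ...), then shift every letter 6 places backward in the alphabet (wrapping around).
For "ouniform", step one produces "omurnoif"; step two turns that into "igolhicz".

igolhicz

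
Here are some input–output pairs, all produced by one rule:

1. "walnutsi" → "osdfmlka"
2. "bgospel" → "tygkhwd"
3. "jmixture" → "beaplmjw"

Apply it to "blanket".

tdsfcwl

Looking at the pairs, the operation is to shift every letter 8 places backward in the alphabet (wrapping around).
For "blanket" the result is "tdsfcwl".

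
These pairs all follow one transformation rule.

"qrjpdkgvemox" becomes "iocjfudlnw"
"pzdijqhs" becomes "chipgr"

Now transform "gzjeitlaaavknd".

The transformation: shift every letter 1 place backward in the alphabet (wrapping around), then delete the first 2 characters.
For "gzjeitlaaavknd", step one produces "fyidhskzzzujmc"; step two turns that into "idhskzzzujmc".

idhskzzzujmc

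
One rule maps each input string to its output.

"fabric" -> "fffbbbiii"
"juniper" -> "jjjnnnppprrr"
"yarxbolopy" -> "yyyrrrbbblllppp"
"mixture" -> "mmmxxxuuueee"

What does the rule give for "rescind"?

rrrsssiiiddd

The rule is to keep every other character starting from the first (positions 1st, 3rd, 5th, ...), then repeat every character 3 times.
For "rescind", step one produces "rsid"; step two turns that into "rrrsssiiiddd".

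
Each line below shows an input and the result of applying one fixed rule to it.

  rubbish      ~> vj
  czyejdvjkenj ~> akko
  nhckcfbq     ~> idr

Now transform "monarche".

Each output is the input with this applied: shift every letter 1 place forward in the alphabet (wrapping around), then keep one character in every 3, starting at position 2 (positions 2nd, 5th, 8th, ...).
"monarche" → "npobsdif" → "psf".

psf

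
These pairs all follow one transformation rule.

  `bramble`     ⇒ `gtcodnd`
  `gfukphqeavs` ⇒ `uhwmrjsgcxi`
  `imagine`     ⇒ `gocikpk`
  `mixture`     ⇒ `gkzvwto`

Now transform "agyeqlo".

qiagsnc

The transformation: swap the first and last characters, then shift every letter 2 places forward in the alphabet (wrapping around).
"agyeqlo" → "ogyeqla" → "qiagsnc".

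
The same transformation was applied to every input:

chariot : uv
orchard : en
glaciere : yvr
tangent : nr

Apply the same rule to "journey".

ba

The pattern: shift every letter 13 places forward in the alphabet (wrapping around) — i.e. ROT13, then keep one character in every 3, starting at position 2 (positions 2nd, 5th, 8th, ...).
"journey" → "wbhearl" → "ba".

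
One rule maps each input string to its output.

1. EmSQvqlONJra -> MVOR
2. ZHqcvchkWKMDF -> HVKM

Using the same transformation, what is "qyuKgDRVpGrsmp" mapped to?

The pattern: keep one character in every 3, starting at position 2 (positions 2nd, 5th, 8th, ...), then convert every letter to uppercase.
For "qyuKgDRVpGrsmp", step one produces "ygVrp"; step two turns that into "YGVRP".

YGVRP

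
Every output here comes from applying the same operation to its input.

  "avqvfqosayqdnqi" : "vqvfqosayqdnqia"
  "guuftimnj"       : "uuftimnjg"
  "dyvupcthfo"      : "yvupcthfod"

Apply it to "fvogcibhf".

vogcibhff

The transformation: move the first character to the end.
Applying that to "fvogcibhf" gives "vogcibhff".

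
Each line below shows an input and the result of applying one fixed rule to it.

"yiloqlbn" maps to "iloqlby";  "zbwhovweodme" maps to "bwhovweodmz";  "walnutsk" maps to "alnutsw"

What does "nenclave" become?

In each case the input is transformed by: delete the last character, then move the first character to the end.
Applying both steps to "nenclave": "nenclav", then "enclavn".

enclavn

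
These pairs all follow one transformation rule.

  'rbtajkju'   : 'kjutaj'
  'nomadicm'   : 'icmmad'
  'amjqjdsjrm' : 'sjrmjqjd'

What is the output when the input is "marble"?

The rule is to delete the first 2 characters, then swap the front and back halves of the string.
For "marble", step one produces "rble"; step two turns that into "lerb".

lerb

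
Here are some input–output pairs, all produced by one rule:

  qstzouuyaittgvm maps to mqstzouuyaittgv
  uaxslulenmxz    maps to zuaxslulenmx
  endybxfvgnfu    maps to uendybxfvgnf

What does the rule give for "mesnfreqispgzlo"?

In each case the input is transformed by: move the last character to the front.
Applying that to "mesnfreqispgzlo" gives "omesnfreqispgzl".

omesnfreqispgzl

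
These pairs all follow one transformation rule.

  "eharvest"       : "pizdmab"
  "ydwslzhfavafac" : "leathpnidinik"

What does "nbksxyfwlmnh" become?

Rule — shift every letter 8 places forward in the alphabet (wrapping around), then delete the first character.
Working it through for "nbksxyfwlmnh": intermediate "vjsafgnetuvp", final "jsafgnetuvp".

jsafgnetuvp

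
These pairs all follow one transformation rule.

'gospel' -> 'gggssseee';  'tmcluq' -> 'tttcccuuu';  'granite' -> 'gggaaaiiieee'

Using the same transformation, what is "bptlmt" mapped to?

bbbtttmmm

What's happening: keep every other character starting from the first (positions 1st, 3rd, 5th, ...), then repeat every character 3 times.
Applying that to "bptlmt" gives "bbbtttmmm".
(Check on "tmcluq": → "tcu" → "tttcccuuu" ✓)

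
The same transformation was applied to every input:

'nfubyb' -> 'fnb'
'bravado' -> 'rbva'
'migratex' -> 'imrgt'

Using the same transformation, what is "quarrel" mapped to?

In each case the input is transformed by: swap each adjacent pair of characters (1↔2, 3↔4, ...), then delete the last 3 characters.
Starting from "quarrel": after the first operation, "uqraerl"; after the second, "uqra".
(Check on "bravado": → "rbvadao" → "rbva" ✓)

uqra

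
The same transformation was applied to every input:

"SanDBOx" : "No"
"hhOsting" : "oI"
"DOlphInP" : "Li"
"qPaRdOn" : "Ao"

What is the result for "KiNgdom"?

Rule — keep one character in every 3, starting at position 3 (positions 3rd, 6th, 9th, ...), then flip the case of every letter.
Applying that to "KiNgdom" gives "nO".
(Check on "DOlphInP": → "lI" → "Li" ✓)

nO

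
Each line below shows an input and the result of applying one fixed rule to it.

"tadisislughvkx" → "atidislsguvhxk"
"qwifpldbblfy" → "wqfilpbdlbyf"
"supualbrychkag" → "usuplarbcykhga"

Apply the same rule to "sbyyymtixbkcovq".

bsyymyitbxckvoq

Rule — swap each adjacent pair of characters (1↔2, 3↔4, ...).
"sbyyymtixbkcovq" → "bsyymyitbxckvoq".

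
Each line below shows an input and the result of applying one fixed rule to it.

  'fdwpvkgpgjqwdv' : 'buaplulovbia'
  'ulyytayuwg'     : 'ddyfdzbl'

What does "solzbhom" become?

qegmtr

Looking at the pairs, the operation is to shift every letter 5 places forward in the alphabet (wrapping around), then delete the first 2 characters.
"solzbhom" → "xtqegmtr" → "qegmtr".
(Check on "fdwpvkgpgjqwdv": → "kibuaplulovbia" → "buaplulovbia" ✓)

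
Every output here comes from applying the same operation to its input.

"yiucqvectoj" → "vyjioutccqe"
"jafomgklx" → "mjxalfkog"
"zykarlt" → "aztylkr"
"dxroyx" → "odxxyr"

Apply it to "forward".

The pattern: take characters alternately from the front and the back (1st, last, 2nd, 2nd-last, ...), then move the last character to the front.
So "forward" becomes "wfdorra".
(Check on "yiucqvectoj": → "yjioutccqev" → "vyjioutccqe" ✓)

wfdorra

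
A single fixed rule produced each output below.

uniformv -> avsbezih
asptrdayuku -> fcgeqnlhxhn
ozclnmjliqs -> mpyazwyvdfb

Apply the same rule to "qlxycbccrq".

yklpoppedd

The transformation: move the first character to the end, then shift every letter 13 places forward in the alphabet (wrapping around) — i.e. ROT13.
On "qlxycbccrq" that produces "yklpoppedd".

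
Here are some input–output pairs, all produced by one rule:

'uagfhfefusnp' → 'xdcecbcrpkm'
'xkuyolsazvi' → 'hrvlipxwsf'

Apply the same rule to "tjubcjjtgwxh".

gryzggqdtue

The rule is to delete the first character, then shift every letter 3 places backward in the alphabet (wrapping around).
"tjubcjjtgwxh" → "jubcjjtgwxh" → "gryzggqdtue".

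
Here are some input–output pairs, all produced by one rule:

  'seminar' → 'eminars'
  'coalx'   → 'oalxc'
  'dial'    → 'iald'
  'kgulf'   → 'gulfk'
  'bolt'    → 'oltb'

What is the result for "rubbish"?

In each case the input is transformed by: move the first character to the end.
Applying that to "rubbish" gives "ubbishr".

ubbishr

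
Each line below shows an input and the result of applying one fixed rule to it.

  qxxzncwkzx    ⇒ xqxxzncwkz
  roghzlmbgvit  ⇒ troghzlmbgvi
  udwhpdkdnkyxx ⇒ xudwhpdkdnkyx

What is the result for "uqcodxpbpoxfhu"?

The transformation: move the last character to the front.
So "uqcodxpbpoxfhu" becomes "uuqcodxpbpoxfh".

uuqcodxpbpoxfh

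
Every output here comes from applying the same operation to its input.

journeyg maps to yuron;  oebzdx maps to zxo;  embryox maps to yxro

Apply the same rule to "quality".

yutq

The rule is to sort the characters into reverse alphabetical order, then delete the last 3 characters.
"quality" → "yutqlia" → "yutq".
(Check on "journeyg": → "yuronjge" → "yuron" ✓)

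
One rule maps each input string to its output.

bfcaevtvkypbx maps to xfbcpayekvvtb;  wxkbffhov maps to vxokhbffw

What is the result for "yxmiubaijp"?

What's happening: take characters alternately from the front and the back (1st, last, 2nd, 2nd-last, ...), then move the first character to the end.
Starting from "yxmiubaijp": after the first operation, "ypxjmiiaub"; after the second, "pxjmiiauby".

pxjmiiauby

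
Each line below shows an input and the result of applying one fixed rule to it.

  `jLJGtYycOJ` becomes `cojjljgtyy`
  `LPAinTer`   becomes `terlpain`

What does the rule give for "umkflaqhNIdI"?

idiumkflaqhn

The pattern: move the last 3 characters to the front (rotate right by 3), then convert every letter to lowercase.
Starting from "umkflaqhNIdI": after the first operation, "IdIumkflaqhN"; after the second, "idiumkflaqhn".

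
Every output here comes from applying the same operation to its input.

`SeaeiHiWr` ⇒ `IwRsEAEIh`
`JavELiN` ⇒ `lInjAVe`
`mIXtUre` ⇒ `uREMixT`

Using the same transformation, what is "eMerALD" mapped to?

aldEmER

The pattern: move the last 3 characters to the front (rotate right by 3), then flip the case of every letter.
"eMerALD" → "ALDeMer" → "aldEmER".
(Check on "JavELiN": → "LiNJavE" → "lInjAVe" ✓)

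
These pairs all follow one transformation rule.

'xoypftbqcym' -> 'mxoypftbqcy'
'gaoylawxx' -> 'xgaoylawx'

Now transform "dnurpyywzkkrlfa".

adnurpyywzkkrlf

Looking at the pairs, the operation is to move the last character to the front.
On "dnurpyywzkkrlfa" that produces "adnurpyywzkkrlf".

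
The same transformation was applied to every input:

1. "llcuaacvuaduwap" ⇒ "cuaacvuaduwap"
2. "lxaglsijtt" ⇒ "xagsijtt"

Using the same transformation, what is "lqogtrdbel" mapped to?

qogtrdbe

In each case the input is transformed by: remove every "l".
"lqogtrdbel" → "qogtrdbe".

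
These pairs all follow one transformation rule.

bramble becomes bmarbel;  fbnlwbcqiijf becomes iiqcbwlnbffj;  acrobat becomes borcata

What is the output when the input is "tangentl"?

Looking at the pairs, the operation is to move the last 2 characters to the front (rotate right by 2), then reverse the string.
"tangentl" → "tltangen" → "negnatlt".

negnatlt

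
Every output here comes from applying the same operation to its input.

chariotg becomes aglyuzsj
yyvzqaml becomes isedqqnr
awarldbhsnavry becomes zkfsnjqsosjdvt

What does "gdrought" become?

Looking at the pairs, the operation is to shift every letter 8 places backward in the alphabet (wrapping around), then swap the front and back halves of the string.
"gdrought" → "yvjgmyzl" → "myzlyvjg".

myzlyvjg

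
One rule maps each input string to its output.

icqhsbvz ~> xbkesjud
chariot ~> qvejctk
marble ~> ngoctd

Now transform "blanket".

gvdncpm

The pattern: shift every letter 2 places forward in the alphabet (wrapping around), then move the last 2 characters to the front (rotate right by 2).
Starting from "blanket": after the first operation, "dncpmgv"; after the second, "gvdncpm".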